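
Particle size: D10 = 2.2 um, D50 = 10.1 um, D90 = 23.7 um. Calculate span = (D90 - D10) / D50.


Span = (23.7 - 2.2) / 10.1 = 21.5 / 10.1 = 2.129

2.129


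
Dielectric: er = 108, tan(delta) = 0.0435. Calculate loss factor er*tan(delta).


Loss = 108 * 0.0435 = 4.698

4.698


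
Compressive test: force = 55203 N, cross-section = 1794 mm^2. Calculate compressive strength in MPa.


CS = 55203 / 1794 = 30.8 MPa

30.8


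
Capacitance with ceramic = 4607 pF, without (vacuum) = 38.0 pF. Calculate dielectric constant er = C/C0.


er = 4607 / 38.0 = 121.24

121.24


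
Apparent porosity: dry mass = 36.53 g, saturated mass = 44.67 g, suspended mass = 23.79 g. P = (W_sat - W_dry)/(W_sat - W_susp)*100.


P = (44.67 - 36.53) / (44.67 - 23.79) * 100 = 8.14 / 20.88 * 100 = 39.0%

39.0


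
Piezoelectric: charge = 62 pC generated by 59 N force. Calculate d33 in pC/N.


d33 = 62 / 59 = 1.1 pC/N

1.1


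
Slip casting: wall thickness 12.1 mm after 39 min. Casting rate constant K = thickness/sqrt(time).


K = 12.1 / sqrt(39) = 12.1 / 6.245 = 1.938 mm/min^0.5

1.938


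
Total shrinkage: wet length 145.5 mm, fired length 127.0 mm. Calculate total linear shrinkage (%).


TS = (145.5 - 127.0) / 145.5 * 100 = 12.71%

12.71


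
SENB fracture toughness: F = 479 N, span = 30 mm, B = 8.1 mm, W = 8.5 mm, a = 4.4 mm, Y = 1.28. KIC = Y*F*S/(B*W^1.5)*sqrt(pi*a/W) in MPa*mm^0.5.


KIC = 1.28*479*30/(8.1*8.5^1.5)*sqrt(pi*4.4/8.5) = 116.85

116.85


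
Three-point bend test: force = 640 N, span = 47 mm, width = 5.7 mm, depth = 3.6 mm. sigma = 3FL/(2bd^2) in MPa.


sigma = 3*640*47/(2*5.7*3.6^2) = 610.8 MPa

610.8


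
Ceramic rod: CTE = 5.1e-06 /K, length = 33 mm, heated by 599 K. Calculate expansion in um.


dL = 5.1e-06 * 33 * 599 * 1000 = 100.812 um

100.812


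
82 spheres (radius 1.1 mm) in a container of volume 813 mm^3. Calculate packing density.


V_sphere = 4/3*pi*1.1^3 = 5.5753 mm^3
Total V = 82*5.5753 = 457.1746 mm^3
PD = 457.1746 / 813 = 0.562

0.562


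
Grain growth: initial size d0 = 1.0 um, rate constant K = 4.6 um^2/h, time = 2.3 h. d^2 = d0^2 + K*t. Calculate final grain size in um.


d^2 = 1.0^2 + 4.6*2.3 = 11.58
d = sqrt(11.58) = 3.4 um

3.4


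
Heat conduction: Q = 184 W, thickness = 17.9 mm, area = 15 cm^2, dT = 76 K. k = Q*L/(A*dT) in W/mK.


k = 184*17.9/1000/(15/10000*76) = 28.89 W/mK

28.89


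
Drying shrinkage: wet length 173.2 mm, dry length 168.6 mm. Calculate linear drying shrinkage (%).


DS = (173.2 - 168.6) / 173.2 * 100 = 2.66%

2.66


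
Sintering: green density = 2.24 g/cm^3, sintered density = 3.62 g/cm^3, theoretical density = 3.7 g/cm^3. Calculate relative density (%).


Relative = 3.62 / 3.7 * 100 = 97.8%

97.8


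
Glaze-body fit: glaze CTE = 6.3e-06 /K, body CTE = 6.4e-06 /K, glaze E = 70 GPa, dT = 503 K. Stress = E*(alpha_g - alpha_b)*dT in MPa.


Stress = 70*1000*(6.3e-06 - 6.4e-06)*503 = -3.5 MPa

-3.5


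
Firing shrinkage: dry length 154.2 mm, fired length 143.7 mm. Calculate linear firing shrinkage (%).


FS = (154.2 - 143.7) / 154.2 * 100 = 6.81%

6.81


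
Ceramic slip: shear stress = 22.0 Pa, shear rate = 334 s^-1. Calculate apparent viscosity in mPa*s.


eta = tau/gamma * 1000 = 22.0/334 * 1000 = 65.9 mPa*s

65.9


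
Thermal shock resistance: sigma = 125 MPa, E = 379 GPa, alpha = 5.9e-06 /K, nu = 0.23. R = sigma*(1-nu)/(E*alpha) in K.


R = 125*(1-0.23)/(379*1000*5.9e-06) = 43 K

43


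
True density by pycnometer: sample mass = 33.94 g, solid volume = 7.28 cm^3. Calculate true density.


TD = 33.94 / 7.28 = 4.662 g/cm^3

4.662


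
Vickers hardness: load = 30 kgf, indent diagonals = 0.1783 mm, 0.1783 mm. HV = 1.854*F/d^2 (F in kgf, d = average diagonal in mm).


d_avg = (0.1783+0.1783)/2 = 0.1783 mm
HV = 1.854*30/0.1783^2 = 1750

1750


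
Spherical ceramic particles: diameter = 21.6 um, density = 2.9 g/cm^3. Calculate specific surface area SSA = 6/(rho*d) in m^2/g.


SSA = 6 / (2.9 * 21.6) = 0.096 m^2/g

0.096


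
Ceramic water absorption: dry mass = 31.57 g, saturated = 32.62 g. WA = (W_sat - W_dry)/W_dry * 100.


WA = (32.62 - 31.57) / 31.57 * 100 = 3.33%

3.33


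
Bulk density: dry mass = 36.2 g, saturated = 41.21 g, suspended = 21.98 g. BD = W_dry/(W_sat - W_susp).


BD = 36.2 / (41.21 - 21.98) = 36.2 / 19.23 = 1.882 g/cm^3

1.882


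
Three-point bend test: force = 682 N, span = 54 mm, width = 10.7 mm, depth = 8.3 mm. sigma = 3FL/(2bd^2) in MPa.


sigma = 3*682*54/(2*10.7*8.3^2) = 74.9 MPa

74.9


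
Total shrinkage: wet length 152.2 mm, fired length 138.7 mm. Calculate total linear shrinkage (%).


TS = (152.2 - 138.7) / 152.2 * 100 = 8.87%

8.87


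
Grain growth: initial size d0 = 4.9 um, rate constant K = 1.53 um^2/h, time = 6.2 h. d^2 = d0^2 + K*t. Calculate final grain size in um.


d^2 = 4.9^2 + 1.53*6.2 = 33.496
d = sqrt(33.496) = 5.79 um

5.79


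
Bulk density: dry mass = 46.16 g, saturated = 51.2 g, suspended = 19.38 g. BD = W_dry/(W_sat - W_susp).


BD = 46.16 / (51.2 - 19.38) = 46.16 / 31.82 = 1.451 g/cm^3

1.451


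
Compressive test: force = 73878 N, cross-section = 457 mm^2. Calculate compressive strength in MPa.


CS = 73878 / 457 = 161.7 MPa

161.7


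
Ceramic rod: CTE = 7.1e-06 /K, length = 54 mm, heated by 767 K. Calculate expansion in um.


dL = 7.1e-06 * 54 * 767 * 1000 = 294.068 um

294.068


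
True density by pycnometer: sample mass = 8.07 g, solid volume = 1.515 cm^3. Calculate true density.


TD = 8.07 / 1.515 = 5.327 g/cm^3

5.327


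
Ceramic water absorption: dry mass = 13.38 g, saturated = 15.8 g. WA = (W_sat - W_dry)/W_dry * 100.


WA = (15.8 - 13.38) / 13.38 * 100 = 18.09%

18.09


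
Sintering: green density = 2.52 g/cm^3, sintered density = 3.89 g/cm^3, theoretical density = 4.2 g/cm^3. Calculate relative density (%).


Relative = 3.89 / 4.2 * 100 = 92.6%

92.6


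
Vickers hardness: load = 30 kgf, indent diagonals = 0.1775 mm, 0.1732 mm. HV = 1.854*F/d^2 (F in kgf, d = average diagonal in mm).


d_avg = (0.1775+0.1732)/2 = 0.17535 mm
HV = 1.854*30/0.17535^2 = 1809

1809


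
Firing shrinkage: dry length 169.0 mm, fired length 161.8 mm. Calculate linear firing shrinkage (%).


FS = (169.0 - 161.8) / 169.0 * 100 = 4.26%

4.26


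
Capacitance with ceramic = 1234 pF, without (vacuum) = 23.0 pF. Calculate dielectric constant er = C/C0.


er = 1234 / 23.0 = 53.65

53.65


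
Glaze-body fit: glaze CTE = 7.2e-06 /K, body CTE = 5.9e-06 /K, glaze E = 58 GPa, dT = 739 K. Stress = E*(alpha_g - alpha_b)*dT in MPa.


Stress = 58*1000*(7.2e-06 - 5.9e-06)*739 = 55.7 MPa

55.7


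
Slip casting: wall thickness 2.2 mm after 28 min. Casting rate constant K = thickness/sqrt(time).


K = 2.2 / sqrt(28) = 2.2 / 5.2915 = 0.416 mm/min^0.5

0.416


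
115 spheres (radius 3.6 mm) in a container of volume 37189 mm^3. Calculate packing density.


V_sphere = 4/3*pi*3.6^3 = 195.4322 mm^3
Total V = 115*195.4322 = 22474.703 mm^3
PD = 22474.703 / 37189 = 0.604

0.604


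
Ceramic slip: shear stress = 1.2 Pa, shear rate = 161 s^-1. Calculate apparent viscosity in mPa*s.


eta = tau/gamma * 1000 = 1.2/161 * 1000 = 7.5 mPa*s

7.5


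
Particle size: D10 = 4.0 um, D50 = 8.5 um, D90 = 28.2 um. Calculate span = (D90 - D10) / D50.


Span = (28.2 - 4.0) / 8.5 = 24.2 / 8.5 = 2.847

2.847


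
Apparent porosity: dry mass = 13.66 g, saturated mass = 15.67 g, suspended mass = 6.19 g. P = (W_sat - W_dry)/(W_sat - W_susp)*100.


P = (15.67 - 13.66) / (15.67 - 6.19) * 100 = 2.01 / 9.48 * 100 = 21.2%

21.2


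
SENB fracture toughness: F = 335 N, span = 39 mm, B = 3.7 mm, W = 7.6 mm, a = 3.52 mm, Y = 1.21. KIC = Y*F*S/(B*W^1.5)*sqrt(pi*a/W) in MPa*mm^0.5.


KIC = 1.21*335*39/(3.7*7.6^1.5)*sqrt(pi*3.52/7.6) = 245.99

245.99


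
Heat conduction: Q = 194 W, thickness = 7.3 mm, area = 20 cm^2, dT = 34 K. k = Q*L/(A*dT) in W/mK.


k = 194*7.3/1000/(20/10000*34) = 20.83 W/mK

20.83


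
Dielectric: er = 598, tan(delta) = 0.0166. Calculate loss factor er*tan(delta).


Loss = 598 * 0.0166 = 9.927

9.927


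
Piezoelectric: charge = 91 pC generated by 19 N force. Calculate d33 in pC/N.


d33 = 91 / 19 = 4.8 pC/N

4.8


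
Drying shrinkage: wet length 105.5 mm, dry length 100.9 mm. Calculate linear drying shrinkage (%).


DS = (105.5 - 100.9) / 105.5 * 100 = 4.36%

4.36


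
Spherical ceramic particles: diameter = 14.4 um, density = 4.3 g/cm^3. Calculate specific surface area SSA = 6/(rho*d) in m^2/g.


SSA = 6 / (4.3 * 14.4) = 0.097 m^2/g

0.097


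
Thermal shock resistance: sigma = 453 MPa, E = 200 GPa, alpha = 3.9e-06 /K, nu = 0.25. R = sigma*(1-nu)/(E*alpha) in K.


R = 453*(1-0.25)/(200*1000*3.9e-06) = 436 K

436


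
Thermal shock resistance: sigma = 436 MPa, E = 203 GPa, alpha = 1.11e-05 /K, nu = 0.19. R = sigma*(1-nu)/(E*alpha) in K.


R = 436*(1-0.19)/(203*1000*1.11e-05) = 157 K

157


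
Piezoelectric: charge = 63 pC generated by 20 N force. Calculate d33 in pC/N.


d33 = 63 / 20 = 3.2 pC/N

3.2


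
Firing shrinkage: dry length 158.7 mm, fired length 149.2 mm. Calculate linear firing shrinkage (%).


FS = (158.7 - 149.2) / 158.7 * 100 = 5.99%

5.99


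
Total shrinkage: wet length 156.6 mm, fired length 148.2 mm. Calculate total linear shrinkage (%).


TS = (156.6 - 148.2) / 156.6 * 100 = 5.36%

5.36


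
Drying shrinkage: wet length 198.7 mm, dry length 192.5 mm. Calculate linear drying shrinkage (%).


DS = (198.7 - 192.5) / 198.7 * 100 = 3.12%

3.12


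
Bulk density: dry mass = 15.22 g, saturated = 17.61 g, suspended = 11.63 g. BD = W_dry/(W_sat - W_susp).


BD = 15.22 / (17.61 - 11.63) = 15.22 / 5.98 = 2.545 g/cm^3

2.545


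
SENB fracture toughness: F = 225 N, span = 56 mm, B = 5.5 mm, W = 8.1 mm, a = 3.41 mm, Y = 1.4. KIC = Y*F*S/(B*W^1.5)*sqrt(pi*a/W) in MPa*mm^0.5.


KIC = 1.4*225*56/(5.5*8.1^1.5)*sqrt(pi*3.41/8.1) = 160.0

160.0


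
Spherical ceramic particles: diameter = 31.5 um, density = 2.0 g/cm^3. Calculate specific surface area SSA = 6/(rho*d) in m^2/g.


SSA = 6 / (2.0 * 31.5) = 0.095 m^2/g

0.095


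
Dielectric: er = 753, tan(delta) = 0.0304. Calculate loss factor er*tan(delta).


Loss = 753 * 0.0304 = 22.891

22.891


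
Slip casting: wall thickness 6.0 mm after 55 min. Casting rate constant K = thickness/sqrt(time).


K = 6.0 / sqrt(55) = 6.0 / 7.4162 = 0.809 mm/min^0.5

0.809


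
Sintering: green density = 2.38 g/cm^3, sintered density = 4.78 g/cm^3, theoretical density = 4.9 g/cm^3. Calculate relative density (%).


Relative = 4.78 / 4.9 * 100 = 97.6%

97.6


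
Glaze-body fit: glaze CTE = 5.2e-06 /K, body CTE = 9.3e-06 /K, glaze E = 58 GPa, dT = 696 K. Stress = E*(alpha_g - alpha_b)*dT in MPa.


Stress = 58*1000*(5.2e-06 - 9.3e-06)*696 = -165.5 MPa

-165.5


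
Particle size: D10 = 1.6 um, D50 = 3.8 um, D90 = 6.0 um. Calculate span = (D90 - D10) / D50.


Span = (6.0 - 1.6) / 3.8 = 4.4 / 3.8 = 1.158

1.158


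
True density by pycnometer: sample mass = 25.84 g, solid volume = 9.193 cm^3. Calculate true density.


TD = 25.84 / 9.193 = 2.811 g/cm^3

2.811


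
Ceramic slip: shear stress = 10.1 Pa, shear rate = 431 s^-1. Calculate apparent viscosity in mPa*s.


eta = tau/gamma * 1000 = 10.1/431 * 1000 = 23.4 mPa*s

23.4


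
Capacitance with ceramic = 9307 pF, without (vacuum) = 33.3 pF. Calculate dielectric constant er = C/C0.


er = 9307 / 33.3 = 279.49

279.49


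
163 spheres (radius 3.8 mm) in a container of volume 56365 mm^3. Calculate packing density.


V_sphere = 4/3*pi*3.8^3 = 229.8473 mm^3
Total V = 163*229.8473 = 37465.1099 mm^3
PD = 37465.1099 / 56365 = 0.665

0.665


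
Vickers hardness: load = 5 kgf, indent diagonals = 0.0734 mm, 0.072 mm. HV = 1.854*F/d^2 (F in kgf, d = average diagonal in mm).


d_avg = (0.0734+0.072)/2 = 0.0727 mm
HV = 1.854*5/0.0727^2 = 1754

1754


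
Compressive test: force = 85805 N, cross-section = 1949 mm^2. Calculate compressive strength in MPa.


CS = 85805 / 1949 = 44.0 MPa

44.0


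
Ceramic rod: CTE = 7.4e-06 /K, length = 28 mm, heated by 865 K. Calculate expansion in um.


dL = 7.4e-06 * 28 * 865 * 1000 = 179.228 um

179.228


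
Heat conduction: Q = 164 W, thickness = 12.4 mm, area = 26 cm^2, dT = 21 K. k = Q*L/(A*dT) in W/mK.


k = 164*12.4/1000/(26/10000*21) = 37.25 W/mK

37.25


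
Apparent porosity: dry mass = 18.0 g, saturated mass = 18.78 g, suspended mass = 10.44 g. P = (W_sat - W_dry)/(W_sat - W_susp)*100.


P = (18.78 - 18.0) / (18.78 - 10.44) * 100 = 0.78 / 8.34 * 100 = 9.4%

9.4


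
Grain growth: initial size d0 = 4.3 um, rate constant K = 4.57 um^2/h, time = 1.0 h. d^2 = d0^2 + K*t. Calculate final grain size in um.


d^2 = 4.3^2 + 4.57*1.0 = 23.06
d = sqrt(23.06) = 4.8 um

4.8


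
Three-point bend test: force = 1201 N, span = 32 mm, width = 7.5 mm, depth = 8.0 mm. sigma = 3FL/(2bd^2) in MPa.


sigma = 3*1201*32/(2*7.5*8.0^2) = 120.1 MPa

120.1


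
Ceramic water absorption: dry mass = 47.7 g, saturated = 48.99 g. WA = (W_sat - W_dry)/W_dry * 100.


WA = (48.99 - 47.7) / 47.7 * 100 = 2.7%

2.7


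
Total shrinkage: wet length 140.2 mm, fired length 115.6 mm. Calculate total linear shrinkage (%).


TS = (140.2 - 115.6) / 140.2 * 100 = 17.55%

17.55


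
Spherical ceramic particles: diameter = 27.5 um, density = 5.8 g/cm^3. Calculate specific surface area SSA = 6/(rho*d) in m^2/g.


SSA = 6 / (5.8 * 27.5) = 0.038 m^2/g

0.038


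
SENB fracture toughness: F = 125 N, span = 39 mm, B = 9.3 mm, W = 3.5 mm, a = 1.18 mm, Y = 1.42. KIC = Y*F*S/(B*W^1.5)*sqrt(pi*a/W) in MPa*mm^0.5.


KIC = 1.42*125*39/(9.3*3.5^1.5)*sqrt(pi*1.18/3.5) = 116.99

116.99


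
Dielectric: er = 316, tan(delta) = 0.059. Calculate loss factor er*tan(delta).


Loss = 316 * 0.059 = 18.644

18.644


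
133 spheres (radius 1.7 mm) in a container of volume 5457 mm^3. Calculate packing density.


V_sphere = 4/3*pi*1.7^3 = 20.5795 mm^3
Total V = 133*20.5795 = 2737.0735 mm^3
PD = 2737.0735 / 5457 = 0.502

0.502


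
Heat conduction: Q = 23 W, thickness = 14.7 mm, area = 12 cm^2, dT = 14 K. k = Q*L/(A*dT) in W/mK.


k = 23*14.7/1000/(12/10000*14) = 20.13 W/mK

20.13


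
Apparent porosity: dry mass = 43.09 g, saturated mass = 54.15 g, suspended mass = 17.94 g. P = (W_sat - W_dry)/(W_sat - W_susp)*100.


P = (54.15 - 43.09) / (54.15 - 17.94) * 100 = 11.06 / 36.21 * 100 = 30.5%

30.5


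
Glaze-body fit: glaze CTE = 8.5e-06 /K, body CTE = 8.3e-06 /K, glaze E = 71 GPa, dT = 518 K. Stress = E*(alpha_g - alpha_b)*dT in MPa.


Stress = 71*1000*(8.5e-06 - 8.3e-06)*518 = 7.4 MPa

7.4


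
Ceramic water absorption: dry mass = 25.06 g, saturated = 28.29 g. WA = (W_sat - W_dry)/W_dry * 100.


WA = (28.29 - 25.06) / 25.06 * 100 = 12.89%

12.89


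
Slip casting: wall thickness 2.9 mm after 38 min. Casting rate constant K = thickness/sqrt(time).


K = 2.9 / sqrt(38) = 2.9 / 6.1644 = 0.47 mm/min^0.5

0.47


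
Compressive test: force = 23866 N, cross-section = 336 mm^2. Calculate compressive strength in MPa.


CS = 23866 / 336 = 71.0 MPa

71.0


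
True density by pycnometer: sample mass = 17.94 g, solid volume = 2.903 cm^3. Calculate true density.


TD = 17.94 / 2.903 = 6.18 g/cm^3

6.18


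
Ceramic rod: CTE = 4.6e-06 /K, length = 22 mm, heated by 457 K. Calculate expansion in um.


dL = 4.6e-06 * 22 * 457 * 1000 = 46.248 um

46.248


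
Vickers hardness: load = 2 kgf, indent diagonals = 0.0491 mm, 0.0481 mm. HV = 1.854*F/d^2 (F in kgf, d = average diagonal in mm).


d_avg = (0.0491+0.0481)/2 = 0.0486 mm
HV = 1.854*2/0.0486^2 = 1570

1570


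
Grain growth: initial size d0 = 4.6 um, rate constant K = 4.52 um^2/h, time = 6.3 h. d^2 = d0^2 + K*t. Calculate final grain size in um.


d^2 = 4.6^2 + 4.52*6.3 = 49.636
d = sqrt(49.636) = 7.05 um

7.05


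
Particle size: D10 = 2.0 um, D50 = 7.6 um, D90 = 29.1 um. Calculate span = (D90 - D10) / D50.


Span = (29.1 - 2.0) / 7.6 = 27.1 / 7.6 = 3.566

3.566


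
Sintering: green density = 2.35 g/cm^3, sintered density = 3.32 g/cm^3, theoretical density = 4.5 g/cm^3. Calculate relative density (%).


Relative = 3.32 / 4.5 * 100 = 73.8%

73.8


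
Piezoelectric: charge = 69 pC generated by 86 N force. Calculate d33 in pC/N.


d33 = 69 / 86 = 0.8 pC/N

0.8


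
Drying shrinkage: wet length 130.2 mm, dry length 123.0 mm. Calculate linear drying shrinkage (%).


DS = (130.2 - 123.0) / 130.2 * 100 = 5.53%

5.53


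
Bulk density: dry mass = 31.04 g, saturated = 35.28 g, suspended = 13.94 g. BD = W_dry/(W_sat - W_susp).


BD = 31.04 / (35.28 - 13.94) = 31.04 / 21.34 = 1.455 g/cm^3

1.455


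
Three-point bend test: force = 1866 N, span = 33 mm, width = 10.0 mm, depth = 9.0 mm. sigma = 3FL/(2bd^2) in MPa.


sigma = 3*1866*33/(2*10.0*9.0^2) = 114.0 MPa

114.0


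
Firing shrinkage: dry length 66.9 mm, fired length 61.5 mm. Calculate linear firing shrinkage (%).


FS = (66.9 - 61.5) / 66.9 * 100 = 8.07%

8.07


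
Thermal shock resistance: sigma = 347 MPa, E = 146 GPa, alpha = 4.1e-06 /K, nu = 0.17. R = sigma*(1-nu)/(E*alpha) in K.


R = 347*(1-0.17)/(146*1000*4.1e-06) = 481 K

481


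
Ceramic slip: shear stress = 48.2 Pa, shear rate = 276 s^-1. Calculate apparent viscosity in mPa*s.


eta = tau/gamma * 1000 = 48.2/276 * 1000 = 174.6 mPa*s

174.6


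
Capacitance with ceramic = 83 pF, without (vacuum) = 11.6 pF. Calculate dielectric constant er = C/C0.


er = 83 / 11.6 = 7.16

7.16


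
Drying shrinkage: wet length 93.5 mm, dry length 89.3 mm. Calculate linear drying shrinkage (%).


DS = (93.5 - 89.3) / 93.5 * 100 = 4.49%

4.49


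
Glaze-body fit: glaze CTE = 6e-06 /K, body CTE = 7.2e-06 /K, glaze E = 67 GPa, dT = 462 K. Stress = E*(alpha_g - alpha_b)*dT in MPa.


Stress = 67*1000*(6e-06 - 7.2e-06)*462 = -37.1 MPa

-37.1


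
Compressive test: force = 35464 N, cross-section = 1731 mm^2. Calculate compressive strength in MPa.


CS = 35464 / 1731 = 20.5 MPa

20.5


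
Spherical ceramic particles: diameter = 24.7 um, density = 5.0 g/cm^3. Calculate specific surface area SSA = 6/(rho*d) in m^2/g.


SSA = 6 / (5.0 * 24.7) = 0.049 m^2/g

0.049


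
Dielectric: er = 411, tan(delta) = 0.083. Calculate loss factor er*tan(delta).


Loss = 411 * 0.083 = 34.113

34.113


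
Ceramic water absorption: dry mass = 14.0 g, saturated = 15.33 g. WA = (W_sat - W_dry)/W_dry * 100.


WA = (15.33 - 14.0) / 14.0 * 100 = 9.5%

9.5


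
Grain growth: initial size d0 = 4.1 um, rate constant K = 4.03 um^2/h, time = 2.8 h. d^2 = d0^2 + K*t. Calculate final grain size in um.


d^2 = 4.1^2 + 4.03*2.8 = 28.094
d = sqrt(28.094) = 5.3 um

5.3


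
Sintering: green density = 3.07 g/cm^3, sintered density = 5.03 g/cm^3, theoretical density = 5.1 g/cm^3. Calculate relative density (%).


Relative = 5.03 / 5.1 * 100 = 98.6%

98.6


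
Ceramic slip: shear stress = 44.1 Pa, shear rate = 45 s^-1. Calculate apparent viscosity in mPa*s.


eta = tau/gamma * 1000 = 44.1/45 * 1000 = 980.0 mPa*s

980.0


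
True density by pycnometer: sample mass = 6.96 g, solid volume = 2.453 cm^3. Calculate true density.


TD = 6.96 / 2.453 = 2.837 g/cm^3

2.837


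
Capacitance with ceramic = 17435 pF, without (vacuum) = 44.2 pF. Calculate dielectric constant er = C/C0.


er = 17435 / 44.2 = 394.46

394.46


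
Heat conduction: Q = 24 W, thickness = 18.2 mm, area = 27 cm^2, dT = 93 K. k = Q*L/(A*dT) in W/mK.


k = 24*18.2/1000/(27/10000*93) = 1.74 W/mK

1.74


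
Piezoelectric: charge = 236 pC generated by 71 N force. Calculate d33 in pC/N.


d33 = 236 / 71 = 3.3 pC/N

3.3


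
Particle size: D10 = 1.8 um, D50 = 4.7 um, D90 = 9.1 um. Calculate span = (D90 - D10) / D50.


Span = (9.1 - 1.8) / 4.7 = 7.3 / 4.7 = 1.553

1.553


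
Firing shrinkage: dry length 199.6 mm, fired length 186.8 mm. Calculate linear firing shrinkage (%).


FS = (199.6 - 186.8) / 199.6 * 100 = 6.41%

6.41


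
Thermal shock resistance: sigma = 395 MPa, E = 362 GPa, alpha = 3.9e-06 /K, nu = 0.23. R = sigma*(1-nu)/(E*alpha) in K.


R = 395*(1-0.23)/(362*1000*3.9e-06) = 215 K

215


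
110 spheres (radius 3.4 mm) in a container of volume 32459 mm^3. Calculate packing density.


V_sphere = 4/3*pi*3.4^3 = 164.6362 mm^3
Total V = 110*164.6362 = 18109.982 mm^3
PD = 18109.982 / 32459 = 0.558

0.558


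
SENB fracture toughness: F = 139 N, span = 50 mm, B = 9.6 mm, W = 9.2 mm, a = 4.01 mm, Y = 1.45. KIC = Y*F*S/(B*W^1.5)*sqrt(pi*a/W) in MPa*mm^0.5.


KIC = 1.45*139*50/(9.6*9.2^1.5)*sqrt(pi*4.01/9.2) = 44.02

44.02


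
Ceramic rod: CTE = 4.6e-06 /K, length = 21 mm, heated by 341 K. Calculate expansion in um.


dL = 4.6e-06 * 21 * 341 * 1000 = 32.941 um

32.941


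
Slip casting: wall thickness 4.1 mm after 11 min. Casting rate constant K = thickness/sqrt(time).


K = 4.1 / sqrt(11) = 4.1 / 3.3166 = 1.236 mm/min^0.5

1.236


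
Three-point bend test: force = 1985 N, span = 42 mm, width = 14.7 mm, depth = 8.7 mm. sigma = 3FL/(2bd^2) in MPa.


sigma = 3*1985*42/(2*14.7*8.7^2) = 112.4 MPa

112.4


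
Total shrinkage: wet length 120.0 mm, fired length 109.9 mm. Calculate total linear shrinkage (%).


TS = (120.0 - 109.9) / 120.0 * 100 = 8.42%

8.42


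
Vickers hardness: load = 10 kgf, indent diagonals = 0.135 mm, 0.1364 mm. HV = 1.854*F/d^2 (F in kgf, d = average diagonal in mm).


d_avg = (0.135+0.1364)/2 = 0.1357 mm
HV = 1.854*10/0.1357^2 = 1007

1007


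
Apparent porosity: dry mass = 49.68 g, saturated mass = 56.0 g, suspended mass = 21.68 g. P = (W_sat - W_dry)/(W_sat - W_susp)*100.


P = (56.0 - 49.68) / (56.0 - 21.68) * 100 = 6.32 / 34.32 * 100 = 18.4%

18.4


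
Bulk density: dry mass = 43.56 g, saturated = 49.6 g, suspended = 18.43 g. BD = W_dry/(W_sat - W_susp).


BD = 43.56 / (49.6 - 18.43) = 43.56 / 31.17 = 1.397 g/cm^3

1.397


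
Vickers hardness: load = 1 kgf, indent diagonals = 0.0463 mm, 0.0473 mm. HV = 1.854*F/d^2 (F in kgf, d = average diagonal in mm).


d_avg = (0.0463+0.0473)/2 = 0.0468 mm
HV = 1.854*1/0.0468^2 = 846

846


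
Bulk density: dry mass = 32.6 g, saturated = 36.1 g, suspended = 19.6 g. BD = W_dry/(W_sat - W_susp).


BD = 32.6 / (36.1 - 19.6) = 32.6 / 16.5 = 1.976 g/cm^3

1.976


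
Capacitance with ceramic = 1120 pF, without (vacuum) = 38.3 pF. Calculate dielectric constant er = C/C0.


er = 1120 / 38.3 = 29.24

29.24


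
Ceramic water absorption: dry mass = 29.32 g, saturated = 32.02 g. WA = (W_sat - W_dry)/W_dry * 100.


WA = (32.02 - 29.32) / 29.32 * 100 = 9.21%

9.21


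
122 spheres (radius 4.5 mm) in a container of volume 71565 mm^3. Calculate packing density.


V_sphere = 4/3*pi*4.5^3 = 381.7035 mm^3
Total V = 122*381.7035 = 46567.827 mm^3
PD = 46567.827 / 71565 = 0.651

0.651


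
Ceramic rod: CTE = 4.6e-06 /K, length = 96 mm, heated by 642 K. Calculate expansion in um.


dL = 4.6e-06 * 96 * 642 * 1000 = 283.507 um

283.507


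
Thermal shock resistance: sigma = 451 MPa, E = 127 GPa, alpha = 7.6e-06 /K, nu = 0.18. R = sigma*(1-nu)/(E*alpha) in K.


R = 451*(1-0.18)/(127*1000*7.6e-06) = 383 K

383


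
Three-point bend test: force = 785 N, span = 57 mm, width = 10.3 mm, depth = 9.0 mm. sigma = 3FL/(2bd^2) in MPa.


sigma = 3*785*57/(2*10.3*9.0^2) = 80.4 MPa

80.4


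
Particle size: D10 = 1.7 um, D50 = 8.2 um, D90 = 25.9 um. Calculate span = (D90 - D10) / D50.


Span = (25.9 - 1.7) / 8.2 = 24.2 / 8.2 = 2.951

2.951


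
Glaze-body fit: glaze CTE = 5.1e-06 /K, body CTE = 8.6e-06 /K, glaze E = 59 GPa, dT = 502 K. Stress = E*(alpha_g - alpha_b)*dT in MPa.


Stress = 59*1000*(5.1e-06 - 8.6e-06)*502 = -103.7 MPa

-103.7


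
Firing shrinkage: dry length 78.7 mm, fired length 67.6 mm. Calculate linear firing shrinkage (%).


FS = (78.7 - 67.6) / 78.7 * 100 = 14.1%

14.1


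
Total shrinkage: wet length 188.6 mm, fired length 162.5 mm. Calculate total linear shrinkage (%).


TS = (188.6 - 162.5) / 188.6 * 100 = 13.84%

13.84


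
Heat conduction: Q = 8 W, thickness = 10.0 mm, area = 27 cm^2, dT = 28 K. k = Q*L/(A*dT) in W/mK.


k = 8*10.0/1000/(27/10000*28) = 1.06 W/mK

1.06


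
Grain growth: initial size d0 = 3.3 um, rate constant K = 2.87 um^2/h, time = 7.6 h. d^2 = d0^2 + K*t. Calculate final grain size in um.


d^2 = 3.3^2 + 2.87*7.6 = 32.702
d = sqrt(32.702) = 5.72 um

5.72


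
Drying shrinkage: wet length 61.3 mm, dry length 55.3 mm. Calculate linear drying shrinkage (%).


DS = (61.3 - 55.3) / 61.3 * 100 = 9.79%

9.79


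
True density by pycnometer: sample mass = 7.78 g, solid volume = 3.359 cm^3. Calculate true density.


TD = 7.78 / 3.359 = 2.316 g/cm^3

2.316


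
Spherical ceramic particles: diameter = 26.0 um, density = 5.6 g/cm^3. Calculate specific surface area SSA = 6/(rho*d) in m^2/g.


SSA = 6 / (5.6 * 26.0) = 0.041 m^2/g

0.041


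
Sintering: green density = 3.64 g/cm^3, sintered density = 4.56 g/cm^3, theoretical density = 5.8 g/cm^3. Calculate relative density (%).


Relative = 4.56 / 5.8 * 100 = 78.6%

78.6


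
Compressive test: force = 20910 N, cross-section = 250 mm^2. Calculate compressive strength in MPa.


CS = 20910 / 250 = 83.6 MPa

83.6


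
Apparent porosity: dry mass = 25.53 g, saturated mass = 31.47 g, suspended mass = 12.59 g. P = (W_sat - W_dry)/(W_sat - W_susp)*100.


P = (31.47 - 25.53) / (31.47 - 12.59) * 100 = 5.94 / 18.88 * 100 = 31.5%

31.5


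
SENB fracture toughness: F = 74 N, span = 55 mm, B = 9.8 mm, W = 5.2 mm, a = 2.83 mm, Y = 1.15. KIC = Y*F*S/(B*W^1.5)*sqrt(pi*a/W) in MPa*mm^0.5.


KIC = 1.15*74*55/(9.8*5.2^1.5)*sqrt(pi*2.83/5.2) = 52.67

52.67


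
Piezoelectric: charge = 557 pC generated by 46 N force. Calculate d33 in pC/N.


d33 = 557 / 46 = 12.1 pC/N

12.1


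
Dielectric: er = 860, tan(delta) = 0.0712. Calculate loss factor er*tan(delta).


Loss = 860 * 0.0712 = 61.232

61.232


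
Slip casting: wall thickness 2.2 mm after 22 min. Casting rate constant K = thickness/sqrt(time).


K = 2.2 / sqrt(22) = 2.2 / 4.6904 = 0.469 mm/min^0.5

0.469


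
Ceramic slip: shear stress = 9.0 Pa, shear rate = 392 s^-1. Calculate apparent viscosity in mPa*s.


eta = tau/gamma * 1000 = 9.0/392 * 1000 = 23.0 mPa*s

23.0


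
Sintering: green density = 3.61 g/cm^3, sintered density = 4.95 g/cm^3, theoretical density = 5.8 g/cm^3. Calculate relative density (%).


Relative = 4.95 / 5.8 * 100 = 85.3%

85.3


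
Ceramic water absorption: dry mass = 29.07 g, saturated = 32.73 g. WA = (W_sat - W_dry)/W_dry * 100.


WA = (32.73 - 29.07) / 29.07 * 100 = 12.59%

12.59


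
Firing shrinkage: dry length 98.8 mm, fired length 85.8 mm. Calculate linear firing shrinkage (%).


FS = (98.8 - 85.8) / 98.8 * 100 = 13.16%

13.16


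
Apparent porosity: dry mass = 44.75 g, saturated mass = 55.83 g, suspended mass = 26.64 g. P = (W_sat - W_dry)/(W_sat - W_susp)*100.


P = (55.83 - 44.75) / (55.83 - 26.64) * 100 = 11.08 / 29.19 * 100 = 38.0%

38.0


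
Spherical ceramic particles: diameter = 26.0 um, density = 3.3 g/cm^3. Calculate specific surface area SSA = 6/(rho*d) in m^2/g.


SSA = 6 / (3.3 * 26.0) = 0.07 m^2/g

0.07


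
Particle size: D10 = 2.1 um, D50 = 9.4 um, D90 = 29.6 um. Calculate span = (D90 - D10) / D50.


Span = (29.6 - 2.1) / 9.4 = 27.5 / 9.4 = 2.926

2.926


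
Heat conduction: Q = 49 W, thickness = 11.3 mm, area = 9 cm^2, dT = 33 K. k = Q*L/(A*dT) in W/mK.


k = 49*11.3/1000/(9/10000*33) = 18.64 W/mK

18.64


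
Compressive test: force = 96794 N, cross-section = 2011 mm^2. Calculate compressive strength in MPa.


CS = 96794 / 2011 = 48.1 MPa

48.1


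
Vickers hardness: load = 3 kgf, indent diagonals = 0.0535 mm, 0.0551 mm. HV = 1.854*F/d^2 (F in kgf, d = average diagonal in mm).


d_avg = (0.0535+0.0551)/2 = 0.0543 mm
HV = 1.854*3/0.0543^2 = 1886

1886


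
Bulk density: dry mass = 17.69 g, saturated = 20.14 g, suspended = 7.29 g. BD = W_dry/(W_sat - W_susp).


BD = 17.69 / (20.14 - 7.29) = 17.69 / 12.85 = 1.377 g/cm^3

1.377


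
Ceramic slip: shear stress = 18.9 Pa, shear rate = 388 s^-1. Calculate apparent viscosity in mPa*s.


eta = tau/gamma * 1000 = 18.9/388 * 1000 = 48.7 mPa*s

48.7


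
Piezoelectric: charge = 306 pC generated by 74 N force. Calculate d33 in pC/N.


d33 = 306 / 74 = 4.1 pC/N

4.1


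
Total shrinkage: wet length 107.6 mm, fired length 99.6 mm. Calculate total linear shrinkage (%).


TS = (107.6 - 99.6) / 107.6 * 100 = 7.43%

7.43


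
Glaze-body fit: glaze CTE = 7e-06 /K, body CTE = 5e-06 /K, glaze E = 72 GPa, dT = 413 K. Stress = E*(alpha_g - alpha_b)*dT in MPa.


Stress = 72*1000*(7e-06 - 5e-06)*413 = 59.5 MPa

59.5


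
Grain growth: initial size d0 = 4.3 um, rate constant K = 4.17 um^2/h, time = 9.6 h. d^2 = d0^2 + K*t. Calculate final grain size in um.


d^2 = 4.3^2 + 4.17*9.6 = 58.522
d = sqrt(58.522) = 7.65 um

7.65


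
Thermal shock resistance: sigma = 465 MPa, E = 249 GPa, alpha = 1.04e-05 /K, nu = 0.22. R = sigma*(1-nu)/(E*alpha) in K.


R = 465*(1-0.22)/(249*1000*1.04e-05) = 140 K

140


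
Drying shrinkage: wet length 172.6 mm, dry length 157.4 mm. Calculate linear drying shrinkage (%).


DS = (172.6 - 157.4) / 172.6 * 100 = 8.81%

8.81


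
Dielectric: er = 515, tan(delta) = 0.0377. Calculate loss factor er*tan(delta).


Loss = 515 * 0.0377 = 19.416

19.416


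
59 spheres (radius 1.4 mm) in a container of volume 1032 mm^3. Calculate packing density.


V_sphere = 4/3*pi*1.4^3 = 11.494 mm^3
Total V = 59*11.494 = 678.146 mm^3
PD = 678.146 / 1032 = 0.657

0.657


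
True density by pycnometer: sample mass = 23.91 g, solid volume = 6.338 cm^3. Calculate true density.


TD = 23.91 / 6.338 = 3.772 g/cm^3

3.772


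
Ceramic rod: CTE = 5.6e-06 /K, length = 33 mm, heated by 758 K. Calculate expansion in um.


dL = 5.6e-06 * 33 * 758 * 1000 = 140.078 um

140.078


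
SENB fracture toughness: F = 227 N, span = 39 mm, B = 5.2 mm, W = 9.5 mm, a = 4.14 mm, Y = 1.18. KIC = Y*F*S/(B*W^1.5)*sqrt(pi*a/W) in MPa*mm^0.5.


KIC = 1.18*227*39/(5.2*9.5^1.5)*sqrt(pi*4.14/9.5) = 80.28

80.28


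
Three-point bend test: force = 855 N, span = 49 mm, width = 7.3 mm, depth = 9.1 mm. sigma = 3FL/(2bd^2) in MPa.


sigma = 3*855*49/(2*7.3*9.1^2) = 104.0 MPa

104.0


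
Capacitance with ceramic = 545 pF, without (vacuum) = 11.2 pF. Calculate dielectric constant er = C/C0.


er = 545 / 11.2 = 48.66

48.66


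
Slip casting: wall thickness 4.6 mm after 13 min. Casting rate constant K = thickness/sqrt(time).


K = 4.6 / sqrt(13) = 4.6 / 3.6056 = 1.276 mm/min^0.5

1.276


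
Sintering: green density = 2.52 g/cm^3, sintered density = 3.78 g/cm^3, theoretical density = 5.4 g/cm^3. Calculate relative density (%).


Relative = 3.78 / 5.4 * 100 = 70.0%

70.0


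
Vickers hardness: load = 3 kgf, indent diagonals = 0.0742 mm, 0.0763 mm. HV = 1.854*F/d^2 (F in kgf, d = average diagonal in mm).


d_avg = (0.0742+0.0763)/2 = 0.07525 mm
HV = 1.854*3/0.07525^2 = 982

982


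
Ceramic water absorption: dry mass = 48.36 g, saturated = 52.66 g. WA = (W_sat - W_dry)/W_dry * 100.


WA = (52.66 - 48.36) / 48.36 * 100 = 8.89%

8.89


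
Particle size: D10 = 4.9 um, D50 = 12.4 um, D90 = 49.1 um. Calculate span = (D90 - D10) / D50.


Span = (49.1 - 4.9) / 12.4 = 44.2 / 12.4 = 3.565

3.565


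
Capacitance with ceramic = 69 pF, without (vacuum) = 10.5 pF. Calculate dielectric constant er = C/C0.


er = 69 / 10.5 = 6.57

6.57


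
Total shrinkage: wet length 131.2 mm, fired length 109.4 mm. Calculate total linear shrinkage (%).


TS = (131.2 - 109.4) / 131.2 * 100 = 16.62%

16.62


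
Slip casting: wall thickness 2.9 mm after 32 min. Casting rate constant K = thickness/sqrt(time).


K = 2.9 / sqrt(32) = 2.9 / 5.6569 = 0.513 mm/min^0.5

0.513


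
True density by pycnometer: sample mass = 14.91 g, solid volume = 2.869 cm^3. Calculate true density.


TD = 14.91 / 2.869 = 5.197 g/cm^3

5.197


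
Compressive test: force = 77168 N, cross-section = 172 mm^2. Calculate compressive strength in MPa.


CS = 77168 / 172 = 448.7 MPa

448.7


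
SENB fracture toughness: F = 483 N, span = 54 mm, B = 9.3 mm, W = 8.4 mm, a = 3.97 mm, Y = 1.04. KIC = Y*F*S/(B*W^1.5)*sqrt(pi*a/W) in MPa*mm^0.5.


KIC = 1.04*483*54/(9.3*8.4^1.5)*sqrt(pi*3.97/8.4) = 145.98

145.98


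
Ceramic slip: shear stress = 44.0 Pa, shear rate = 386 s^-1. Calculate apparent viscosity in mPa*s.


eta = tau/gamma * 1000 = 44.0/386 * 1000 = 114.0 mPa*s

114.0


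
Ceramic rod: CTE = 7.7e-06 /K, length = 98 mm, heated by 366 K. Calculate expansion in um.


dL = 7.7e-06 * 98 * 366 * 1000 = 276.184 um

276.184


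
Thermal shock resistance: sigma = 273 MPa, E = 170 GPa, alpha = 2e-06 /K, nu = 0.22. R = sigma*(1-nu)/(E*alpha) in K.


R = 273*(1-0.22)/(170*1000*2e-06) = 626 K

626


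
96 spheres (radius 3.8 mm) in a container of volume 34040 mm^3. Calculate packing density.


V_sphere = 4/3*pi*3.8^3 = 229.8473 mm^3
Total V = 96*229.8473 = 22065.3408 mm^3
PD = 22065.3408 / 34040 = 0.648

0.648


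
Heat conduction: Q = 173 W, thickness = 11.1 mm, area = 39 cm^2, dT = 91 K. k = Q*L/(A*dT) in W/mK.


k = 173*11.1/1000/(39/10000*91) = 5.41 W/mK

5.41


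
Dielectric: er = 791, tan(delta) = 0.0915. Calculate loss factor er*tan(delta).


Loss = 791 * 0.0915 = 72.377

72.377


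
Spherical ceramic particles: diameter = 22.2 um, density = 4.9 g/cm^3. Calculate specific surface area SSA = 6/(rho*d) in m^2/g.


SSA = 6 / (4.9 * 22.2) = 0.055 m^2/g

0.055


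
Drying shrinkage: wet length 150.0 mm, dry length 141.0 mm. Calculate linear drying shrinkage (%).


DS = (150.0 - 141.0) / 150.0 * 100 = 6.0%

6.0


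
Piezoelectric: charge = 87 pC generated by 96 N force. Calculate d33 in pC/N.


d33 = 87 / 96 = 0.9 pC/N

0.9


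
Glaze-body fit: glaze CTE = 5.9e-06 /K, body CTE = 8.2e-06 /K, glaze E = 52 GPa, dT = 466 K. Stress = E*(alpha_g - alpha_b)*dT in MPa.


Stress = 52*1000*(5.9e-06 - 8.2e-06)*466 = -55.7 MPa

-55.7


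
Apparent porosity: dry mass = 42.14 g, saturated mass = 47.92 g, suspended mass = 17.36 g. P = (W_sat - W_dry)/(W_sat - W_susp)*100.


P = (47.92 - 42.14) / (47.92 - 17.36) * 100 = 5.78 / 30.56 * 100 = 18.9%

18.9


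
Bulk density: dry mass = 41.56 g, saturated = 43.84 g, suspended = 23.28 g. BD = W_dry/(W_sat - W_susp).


BD = 41.56 / (43.84 - 23.28) = 41.56 / 20.56 = 2.021 g/cm^3

2.021


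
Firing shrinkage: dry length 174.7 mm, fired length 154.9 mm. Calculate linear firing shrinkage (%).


FS = (174.7 - 154.9) / 174.7 * 100 = 11.33%

11.33


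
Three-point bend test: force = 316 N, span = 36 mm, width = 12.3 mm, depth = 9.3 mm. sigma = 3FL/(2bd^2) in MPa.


sigma = 3*316*36/(2*12.3*9.3^2) = 16.0 MPa

16.0


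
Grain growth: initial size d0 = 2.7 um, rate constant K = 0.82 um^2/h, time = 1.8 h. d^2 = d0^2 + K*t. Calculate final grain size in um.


d^2 = 2.7^2 + 0.82*1.8 = 8.766
d = sqrt(8.766) = 2.96 um

2.96


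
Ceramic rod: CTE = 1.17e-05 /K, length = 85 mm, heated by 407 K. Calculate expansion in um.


dL = 1.17e-05 * 85 * 407 * 1000 = 404.762 um

404.762


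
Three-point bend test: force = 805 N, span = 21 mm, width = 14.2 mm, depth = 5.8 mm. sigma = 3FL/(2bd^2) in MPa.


sigma = 3*805*21/(2*14.2*5.8^2) = 53.1 MPa

53.1


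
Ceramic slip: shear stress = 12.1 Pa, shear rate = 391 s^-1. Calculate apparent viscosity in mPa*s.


eta = tau/gamma * 1000 = 12.1/391 * 1000 = 30.9 mPa*s

30.9


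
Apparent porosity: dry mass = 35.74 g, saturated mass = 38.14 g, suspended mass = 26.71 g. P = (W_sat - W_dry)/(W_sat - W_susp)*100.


P = (38.14 - 35.74) / (38.14 - 26.71) * 100 = 2.4 / 11.43 * 100 = 21.0%

21.0


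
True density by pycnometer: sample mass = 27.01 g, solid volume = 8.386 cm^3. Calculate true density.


TD = 27.01 / 8.386 = 3.221 g/cm^3

3.221


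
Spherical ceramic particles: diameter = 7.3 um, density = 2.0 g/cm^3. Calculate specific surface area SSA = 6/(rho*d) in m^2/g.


SSA = 6 / (2.0 * 7.3) = 0.411 m^2/g

0.411


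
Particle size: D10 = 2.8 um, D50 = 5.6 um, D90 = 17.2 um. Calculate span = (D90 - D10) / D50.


Span = (17.2 - 2.8) / 5.6 = 14.4 / 5.6 = 2.571

2.571


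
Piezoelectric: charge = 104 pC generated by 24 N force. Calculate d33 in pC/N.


d33 = 104 / 24 = 4.3 pC/N

4.3


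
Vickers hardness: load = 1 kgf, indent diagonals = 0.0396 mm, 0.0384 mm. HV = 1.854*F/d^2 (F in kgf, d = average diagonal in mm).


d_avg = (0.0396+0.0384)/2 = 0.039 mm
HV = 1.854*1/0.039^2 = 1219

1219


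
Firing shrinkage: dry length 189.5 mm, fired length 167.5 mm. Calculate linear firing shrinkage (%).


FS = (189.5 - 167.5) / 189.5 * 100 = 11.61%

11.61


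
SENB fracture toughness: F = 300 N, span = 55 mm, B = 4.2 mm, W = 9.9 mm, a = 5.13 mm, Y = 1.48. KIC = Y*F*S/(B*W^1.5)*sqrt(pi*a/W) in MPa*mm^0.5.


KIC = 1.48*300*55/(4.2*9.9^1.5)*sqrt(pi*5.13/9.9) = 238.15

238.15


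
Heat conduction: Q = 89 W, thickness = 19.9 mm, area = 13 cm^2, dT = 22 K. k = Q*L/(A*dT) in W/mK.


k = 89*19.9/1000/(13/10000*22) = 61.93 W/mK

61.93


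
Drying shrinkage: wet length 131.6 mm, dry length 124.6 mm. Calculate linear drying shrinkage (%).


DS = (131.6 - 124.6) / 131.6 * 100 = 5.32%

5.32


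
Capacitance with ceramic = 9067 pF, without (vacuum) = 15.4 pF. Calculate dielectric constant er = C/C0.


er = 9067 / 15.4 = 588.77

588.77


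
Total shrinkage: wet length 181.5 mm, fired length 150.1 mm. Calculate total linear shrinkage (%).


TS = (181.5 - 150.1) / 181.5 * 100 = 17.3%

17.3


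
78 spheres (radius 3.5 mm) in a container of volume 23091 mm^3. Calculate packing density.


V_sphere = 4/3*pi*3.5^3 = 179.5944 mm^3
Total V = 78*179.5944 = 14008.3632 mm^3
PD = 14008.3632 / 23091 = 0.607

0.607


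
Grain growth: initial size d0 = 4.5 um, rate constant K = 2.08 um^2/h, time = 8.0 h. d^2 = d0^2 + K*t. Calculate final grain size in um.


d^2 = 4.5^2 + 2.08*8.0 = 36.89
d = sqrt(36.89) = 6.07 um

6.07


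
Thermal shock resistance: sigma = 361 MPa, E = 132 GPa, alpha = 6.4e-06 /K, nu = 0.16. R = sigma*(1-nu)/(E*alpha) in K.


R = 361*(1-0.16)/(132*1000*6.4e-06) = 359 K

359


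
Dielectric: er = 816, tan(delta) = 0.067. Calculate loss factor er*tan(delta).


Loss = 816 * 0.067 = 54.672

54.672


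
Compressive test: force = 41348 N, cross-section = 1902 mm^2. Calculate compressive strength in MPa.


CS = 41348 / 1902 = 21.7 MPa

21.7


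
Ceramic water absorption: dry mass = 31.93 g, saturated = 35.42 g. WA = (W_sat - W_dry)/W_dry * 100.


WA = (35.42 - 31.93) / 31.93 * 100 = 10.93%

10.93


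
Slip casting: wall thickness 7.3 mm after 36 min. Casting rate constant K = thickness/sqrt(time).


K = 7.3 / sqrt(36) = 7.3 / 6.0 = 1.217 mm/min^0.5

1.217


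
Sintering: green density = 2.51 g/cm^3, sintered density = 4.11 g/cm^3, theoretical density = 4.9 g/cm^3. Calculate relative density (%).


Relative = 4.11 / 4.9 * 100 = 83.9%

83.9


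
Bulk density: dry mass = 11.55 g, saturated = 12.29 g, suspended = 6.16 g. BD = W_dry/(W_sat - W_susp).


BD = 11.55 / (12.29 - 6.16) = 11.55 / 6.13 = 1.884 g/cm^3

1.884


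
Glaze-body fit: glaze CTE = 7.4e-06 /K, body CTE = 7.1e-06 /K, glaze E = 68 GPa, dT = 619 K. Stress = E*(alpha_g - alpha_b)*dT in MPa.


Stress = 68*1000*(7.4e-06 - 7.1e-06)*619 = 12.6 MPa

12.6
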